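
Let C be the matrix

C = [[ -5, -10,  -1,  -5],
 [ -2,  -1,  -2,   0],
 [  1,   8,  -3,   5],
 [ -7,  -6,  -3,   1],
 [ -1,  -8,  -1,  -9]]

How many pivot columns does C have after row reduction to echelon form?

3

Row reduce to echelon form.
R2 ← R2 − (2/5)·R1: [0, 3, -8/5, 2]
R3 ← R3 + (1/5)·R1: [0, 6, -16/5, 4]
R4 ← R4 − (7/5)·R1: [0, 8, -8/5, 8]
R5 ← R5 − (1/5)·R1: [0, -6, -4/5, -8]
R3 ← R3 − (2)·R2: [0, 0, 0, 0]
R4 ← R4 − (8/3)·R2: [0, 0, 8/3, 8/3]
R5 ← R5 + (2)·R2: [0, 0, -4, -4]
Swap R3 ↔ R4
R5 ← R5 + (3/2)·R3: [0, 0, 0, 0]
Echelon form has 3 nonzero rows, so rank(C) = 3.
Each nonzero row contributes one pivot column: 3 pivot columns.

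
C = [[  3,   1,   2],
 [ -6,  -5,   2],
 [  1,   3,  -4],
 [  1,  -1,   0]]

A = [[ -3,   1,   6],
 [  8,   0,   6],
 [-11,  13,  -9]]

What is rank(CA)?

3

First compute CA:
[[-23,  29,   6],
 [-44,  20, -84],
 [ 65, -51,  60],
 [-11,   1,   0]]
Now row reduce the product.
R2 ← R2 − (44/23)·R1: [0, -816/23, -2196/23]
R3 ← R3 + (65/23)·R1: [0, 712/23, 1770/23]
R4 ← R4 − (11/23)·R1: [0, -296/23, -66/23]
R3 ← R3 + (89/102)·R2: [0, 0, -108/17]
R4 ← R4 − (37/102)·R2: [0, 0, 540/17]
R4 ← R4 + (5)·R3: [0, 0, 0]
3 nonzero rows, so rank(CA) = 3.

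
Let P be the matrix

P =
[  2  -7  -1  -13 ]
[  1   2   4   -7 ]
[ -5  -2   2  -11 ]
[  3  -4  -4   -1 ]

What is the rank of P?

Row reduce to echelon form.
R2 ← R2 − (1/2)·R1: [0, 11/2, 9/2, -1/2]
R3 ← R3 + (5/2)·R1: [0, -39/2, -1/2, -87/2]
R4 ← R4 − (3/2)·R1: [0, 13/2, -5/2, 37/2]
R3 ← R3 + (39/11)·R2: [0, 0, 170/11, -498/11]
R4 ← R4 − (13/11)·R2: [0, 0, -86/11, 210/11]
R4 ← R4 + (43/85)·R3: [0, 0, 0, -324/85]
Echelon form has 4 nonzero rows, so rank(P) = 4.

4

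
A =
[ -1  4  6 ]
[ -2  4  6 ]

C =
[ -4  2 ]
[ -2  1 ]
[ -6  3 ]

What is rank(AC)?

1

First compute AC:
[[-40,  20],
 [-36,  18]]
Now row reduce the product.
R2 ← R2 − (9/10)·R1: [0, 0]
1 nonzero row, so rank(AC) = 1.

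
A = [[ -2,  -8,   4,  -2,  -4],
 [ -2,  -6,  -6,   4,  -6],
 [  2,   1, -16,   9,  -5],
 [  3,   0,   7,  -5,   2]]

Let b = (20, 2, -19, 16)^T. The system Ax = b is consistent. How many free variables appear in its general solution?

2

Row reduce the augmented matrix [A | b].
R2 ← R2 − R1: [0, 2, -10, 6, -2, -18]
R3 ← R3 + R1: [0, -7, -12, 7, -9, 1]
R4 ← R4 + (3/2)·R1: [0, -12, 13, -8, -4, 46]
R3 ← R3 + (7/2)·R2: [0, 0, -47, 28, -16, -62]
R4 ← R4 + (6)·R2: [0, 0, -47, 28, -16, -62]
R4 ← R4 − R3: [0, 0, 0, 0, 0, 0]
The echelon form has 3 nonzero rows, and every pivot lies in the first 5 columns, so rank(A) = rank([A|b]) = 3.
The system is consistent.
Free variables = (unknowns) − (rank) = 5 − 3 = 2.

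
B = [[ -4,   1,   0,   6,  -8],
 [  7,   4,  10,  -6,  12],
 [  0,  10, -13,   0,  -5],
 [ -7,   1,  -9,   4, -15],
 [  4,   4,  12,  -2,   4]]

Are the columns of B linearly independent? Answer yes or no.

Row reduce B to echelon form.
R2 ← R2 + (7/4)·R1: [0, 23/4, 10, 9/2, -2]
R4 ← R4 − (7/4)·R1: [0, -3/4, -9, -13/2, -1]
R5 ← R5 + R1: [0, 5, 12, 4, -4]
R3 ← R3 − (40/23)·R2: [0, 0, -699/23, -180/23, -35/23]
R4 ← R4 + (3/23)·R2: [0, 0, -177/23, -136/23, -29/23]
R5 ← R5 − (20/23)·R2: [0, 0, 76/23, 2/23, -52/23]
R4 ← R4 − (59/233)·R3: [0, 0, 0, -916/233, -204/233]
R5 ← R5 + (76/699)·R3: [0, 0, 0, -178/233, -1696/699]
R5 ← R5 − (89/458)·R4: [0, 0, 0, 0, -1550/687]
5 pivots among 5 columns.
Every column is a pivot column, so the columns are linearly independent.

yes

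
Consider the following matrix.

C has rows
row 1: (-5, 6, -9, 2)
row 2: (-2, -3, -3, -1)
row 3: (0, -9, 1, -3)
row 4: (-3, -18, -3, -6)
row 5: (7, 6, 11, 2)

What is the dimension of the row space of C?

Row reduce to echelon form.
R2 ← R2 − (2/5)·R1: [0, -27/5, 3/5, -9/5]
R4 ← R4 − (3/5)·R1: [0, -108/5, 12/5, -36/5]
R5 ← R5 + (7/5)·R1: [0, 72/5, -8/5, 24/5]
R3 ← R3 − (5/3)·R2: [0, 0, 0, 0]
R4 ← R4 − (4)·R2: [0, 0, 0, 0]
R5 ← R5 + (8/3)·R2: [0, 0, 0, 0]
Echelon form has 2 nonzero rows, so rank(C) = 2.
The row space has dimension equal to the rank: 2.

2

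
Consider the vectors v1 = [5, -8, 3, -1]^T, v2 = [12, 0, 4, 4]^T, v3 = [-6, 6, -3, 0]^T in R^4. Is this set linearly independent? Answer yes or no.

Form the matrix with these vectors as rows and row reduce.
R2 ← R2 − (12/5)·R1: [0, 96/5, -16/5, 32/5]
R3 ← R3 + (6/5)·R1: [0, -18/5, 3/5, -6/5]
R3 ← R3 + (3/16)·R2: [0, 0, 0, 0]
2 nonzero rows, so the 3 vectors span a space of dimension 2.
Since 2 < 3, the vectors are linearly dependent.

no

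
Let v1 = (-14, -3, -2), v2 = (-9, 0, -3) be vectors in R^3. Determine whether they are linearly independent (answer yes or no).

Form the matrix with these vectors as rows and row reduce.
R2 ← R2 − (9/14)·R1: [0, 27/14, -12/7]
2 nonzero rows, so the 2 vectors span a space of dimension 2.
Since 2 = 2, the vectors are linearly independent.

yes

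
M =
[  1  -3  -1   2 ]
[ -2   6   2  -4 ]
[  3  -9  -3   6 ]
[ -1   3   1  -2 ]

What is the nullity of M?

3

Row reduce to echelon form.
R2 ← R2 + (2)·R1: [0, 0, 0, 0]
R3 ← R3 − (3)·R1: [0, 0, 0, 0]
R4 ← R4 + R1: [0, 0, 0, 0]
1 nonzero row, so rank(M) = 1.
M has 4 columns; by rank–nullity, nullity = 4 − 1 = 3.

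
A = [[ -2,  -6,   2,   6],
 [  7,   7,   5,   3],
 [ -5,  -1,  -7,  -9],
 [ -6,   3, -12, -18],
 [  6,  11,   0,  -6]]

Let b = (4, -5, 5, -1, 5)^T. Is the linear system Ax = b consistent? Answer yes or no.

Row reduce the augmented matrix [A | b].
R2 ← R2 + (7/2)·R1: [0, -14, 12, 24, 9]
R3 ← R3 − (5/2)·R1: [0, 14, -12, -24, -5]
R4 ← R4 − (3)·R1: [0, 21, -18, -36, -13]
R5 ← R5 + (3)·R1: [0, -7, 6, 12, 17]
R3 ← R3 + R2: [0, 0, 0, 0, 4]
R4 ← R4 + (3/2)·R2: [0, 0, 0, 0, 1/2]
R5 ← R5 − (1/2)·R2: [0, 0, 0, 0, 25/2]
R4 ← R4 − (1/8)·R3: [0, 0, 0, 0, 0]
R5 ← R5 − (25/8)·R3: [0, 0, 0, 0, 0]
The echelon form has 3 nonzero rows; the last pivot sits in the augmented column, so rank(A) = 2 but rank([A|b]) = 3.
Since the ranks differ, the system is inconsistent.

no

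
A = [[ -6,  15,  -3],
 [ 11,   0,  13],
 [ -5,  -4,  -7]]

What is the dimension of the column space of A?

Row reduce to echelon form.
R2 ← R2 + (11/6)·R1: [0, 55/2, 15/2]
R3 ← R3 − (5/6)·R1: [0, -33/2, -9/2]
R3 ← R3 + (3/5)·R2: [0, 0, 0]
Echelon form has 2 nonzero rows, so rank(A) = 2.
The column space has dimension equal to the rank: 2.

2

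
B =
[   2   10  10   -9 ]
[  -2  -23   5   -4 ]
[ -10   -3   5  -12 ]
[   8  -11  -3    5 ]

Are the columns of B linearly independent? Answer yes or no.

Row reduce B to echelon form.
R2 ← R2 + R1: [0, -13, 15, -13]
R3 ← R3 + (5)·R1: [0, 47, 55, -57]
R4 ← R4 − (4)·R1: [0, -51, -43, 41]
R3 ← R3 + (47/13)·R2: [0, 0, 1420/13, -104]
R4 ← R4 − (51/13)·R2: [0, 0, -1324/13, 92]
R4 ← R4 + (331/355)·R3: [0, 0, 0, -1764/355]
4 pivots among 4 columns.
Every column is a pivot column, so the columns are linearly independent.

yes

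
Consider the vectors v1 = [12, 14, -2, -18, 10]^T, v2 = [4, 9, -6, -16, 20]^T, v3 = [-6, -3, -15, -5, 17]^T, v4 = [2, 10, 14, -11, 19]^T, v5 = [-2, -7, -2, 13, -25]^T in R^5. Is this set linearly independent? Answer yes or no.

Form the matrix with these vectors as rows and row reduce.
R2 ← R2 − (1/3)·R1: [0, 13/3, -16/3, -10, 50/3]
R3 ← R3 + (1/2)·R1: [0, 4, -16, -14, 22]
R4 ← R4 − (1/6)·R1: [0, 23/3, 43/3, -8, 52/3]
R5 ← R5 + (1/6)·R1: [0, -14/3, -7/3, 10, -70/3]
R3 ← R3 − (12/13)·R2: [0, 0, -144/13, -62/13, 86/13]
R4 ← R4 − (23/13)·R2: [0, 0, 309/13, 126/13, -158/13]
R5 ← R5 + (14/13)·R2: [0, 0, -105/13, -10/13, -70/13]
R4 ← R4 + (103/48)·R3: [0, 0, 0, -13/24, 49/24]
R5 ← R5 − (35/48)·R3: [0, 0, 0, 65/24, -245/24]
R5 ← R5 + (5)·R4: [0, 0, 0, 0, 0]
4 nonzero rows, so the 5 vectors span a space of dimension 4.
Since 4 < 5, the vectors are linearly dependent.

no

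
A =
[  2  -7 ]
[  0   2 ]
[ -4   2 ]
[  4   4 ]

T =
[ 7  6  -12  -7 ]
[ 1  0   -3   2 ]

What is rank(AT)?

First compute AT:
[[  7,  12,  -3, -28],
 [  2,   0,  -6,   4],
 [-26, -24,  42,  32],
 [ 32,  24, -60, -20]]
Now row reduce the product.
R2 ← R2 − (2/7)·R1: [0, -24/7, -36/7, 12]
R3 ← R3 + (26/7)·R1: [0, 144/7, 216/7, -72]
R4 ← R4 − (32/7)·R1: [0, -216/7, -324/7, 108]
R3 ← R3 + (6)·R2: [0, 0, 0, 0]
R4 ← R4 − (9)·R2: [0, 0, 0, 0]
2 nonzero rows, so rank(AT) = 2.

2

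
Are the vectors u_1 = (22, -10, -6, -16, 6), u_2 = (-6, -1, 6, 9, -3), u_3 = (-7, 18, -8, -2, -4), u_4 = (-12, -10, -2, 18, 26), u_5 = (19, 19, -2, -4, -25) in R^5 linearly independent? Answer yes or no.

no

Form the matrix with these vectors as rows and row reduce.
R2 ← R2 + (3/11)·R1: [0, -41/11, 48/11, 51/11, -15/11]
R3 ← R3 + (7/22)·R1: [0, 163/11, -109/11, -78/11, -23/11]
R4 ← R4 + (6/11)·R1: [0, -170/11, -58/11, 102/11, 322/11]
R5 ← R5 − (19/22)·R1: [0, 304/11, 35/11, 108/11, -332/11]
R3 ← R3 + (163/41)·R2: [0, 0, 305/41, 465/41, -308/41]
R4 ← R4 − (170/41)·R2: [0, 0, -958/41, -408/41, 1432/41]
R5 ← R5 + (304/41)·R2: [0, 0, 1457/41, 1812/41, -1652/41]
R4 ← R4 + (958/305)·R3: [0, 0, 0, 1566/61, 3456/305]
R5 ← R5 − (1457/305)·R3: [0, 0, 0, -609/61, -1344/305]
R5 ← R5 + (7/18)·R4: [0, 0, 0, 0, 0]
4 nonzero rows, so the 5 vectors span a space of dimension 4.
Since 4 < 5, the vectors are linearly dependent.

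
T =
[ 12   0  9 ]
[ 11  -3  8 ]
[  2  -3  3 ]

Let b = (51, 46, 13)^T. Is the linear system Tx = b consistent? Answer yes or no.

Row reduce the augmented matrix [T | b].
R2 ← R2 − (11/12)·R1: [0, -3, -1/4, -3/4]
R3 ← R3 − (1/6)·R1: [0, -3, 3/2, 9/2]
R3 ← R3 − R2: [0, 0, 7/4, 21/4]
The echelon form has 3 nonzero rows, and every pivot lies in the first 3 columns, so rank(T) = rank([T|b]) = 3.
The system is consistent.

yes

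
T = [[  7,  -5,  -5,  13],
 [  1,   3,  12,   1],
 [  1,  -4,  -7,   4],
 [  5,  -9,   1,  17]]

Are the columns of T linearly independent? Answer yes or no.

no

Row reduce T to echelon form.
R2 ← R2 − (1/7)·R1: [0, 26/7, 89/7, -6/7]
R3 ← R3 − (1/7)·R1: [0, -23/7, -44/7, 15/7]
R4 ← R4 − (5/7)·R1: [0, -38/7, 32/7, 54/7]
R3 ← R3 + (23/26)·R2: [0, 0, 129/26, 18/13]
R4 ← R4 + (19/13)·R2: [0, 0, 301/13, 84/13]
R4 ← R4 − (14/3)·R3: [0, 0, 0, 0]
3 pivots among 4 columns.
Only 3 < 4 pivot columns, so the columns are linearly dependent.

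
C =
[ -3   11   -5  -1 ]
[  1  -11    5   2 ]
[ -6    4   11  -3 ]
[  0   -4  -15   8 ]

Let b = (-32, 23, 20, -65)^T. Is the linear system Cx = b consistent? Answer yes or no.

Row reduce the augmented matrix [C | b].
R2 ← R2 + (1/3)·R1: [0, -22/3, 10/3, 5/3, 37/3]
R3 ← R3 − (2)·R1: [0, -18, 21, -1, 84]
R3 ← R3 − (27/11)·R2: [0, 0, 141/11, -56/11, 591/11]
R4 ← R4 − (6/11)·R2: [0, 0, -185/11, 78/11, -789/11]
R4 ← R4 + (185/141)·R3: [0, 0, 0, 58/141, -58/47]
The echelon form has 4 nonzero rows, and every pivot lies in the first 4 columns, so rank(C) = rank([C|b]) = 4.
The system is consistent.

yes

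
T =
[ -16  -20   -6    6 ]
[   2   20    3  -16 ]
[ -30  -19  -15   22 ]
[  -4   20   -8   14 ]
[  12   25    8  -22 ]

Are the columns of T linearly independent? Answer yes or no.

Row reduce T to echelon form.
R2 ← R2 + (1/8)·R1: [0, 35/2, 9/4, -61/4]
R3 ← R3 − (15/8)·R1: [0, 37/2, -15/4, 43/4]
R4 ← R4 − (1/4)·R1: [0, 25, -13/2, 25/2]
R5 ← R5 + (3/4)·R1: [0, 10, 7/2, -35/2]
R3 ← R3 − (37/35)·R2: [0, 0, -429/70, 1881/70]
R4 ← R4 − (10/7)·R2: [0, 0, -68/7, 240/7]
R5 ← R5 − (4/7)·R2: [0, 0, 31/14, -123/14]
R4 ← R4 − (680/429)·R3: [0, 0, 0, -108/13]
R5 ← R5 + (155/429)·R3: [0, 0, 0, 12/13]
R5 ← R5 + (1/9)·R4: [0, 0, 0, 0]
4 pivots among 4 columns.
Every column is a pivot column, so the columns are linearly independent.

yes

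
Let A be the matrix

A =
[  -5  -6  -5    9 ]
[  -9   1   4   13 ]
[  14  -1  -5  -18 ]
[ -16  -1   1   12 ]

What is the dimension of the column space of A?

3

Row reduce to echelon form.
R2 ← R2 − (9/5)·R1: [0, 59/5, 13, -16/5]
R3 ← R3 + (14/5)·R1: [0, -89/5, -19, 36/5]
R4 ← R4 − (16/5)·R1: [0, 91/5, 17, -84/5]
R3 ← R3 + (89/59)·R2: [0, 0, 36/59, 140/59]
R4 ← R4 − (91/59)·R2: [0, 0, -180/59, -700/59]
R4 ← R4 + (5)·R3: [0, 0, 0, 0]
Echelon form has 3 nonzero rows, so rank(A) = 3.
The column space has dimension equal to the rank: 3.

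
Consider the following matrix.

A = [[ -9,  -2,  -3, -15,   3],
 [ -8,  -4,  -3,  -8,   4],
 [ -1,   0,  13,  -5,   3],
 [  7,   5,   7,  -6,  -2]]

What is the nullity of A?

1

Row reduce to echelon form.
R2 ← R2 − (8/9)·R1: [0, -20/9, -1/3, 16/3, 4/3]
R3 ← R3 − (1/9)·R1: [0, 2/9, 40/3, -10/3, 8/3]
R4 ← R4 + (7/9)·R1: [0, 31/9, 14/3, -53/3, 1/3]
R3 ← R3 + (1/10)·R2: [0, 0, 133/10, -14/5, 14/5]
R4 ← R4 + (31/20)·R2: [0, 0, 83/20, -47/5, 12/5]
R4 ← R4 − (83/266)·R3: [0, 0, 0, -162/19, 29/19]
4 nonzero rows, so rank(A) = 4.
A has 5 columns; by rank–nullity, nullity = 5 − 4 = 1.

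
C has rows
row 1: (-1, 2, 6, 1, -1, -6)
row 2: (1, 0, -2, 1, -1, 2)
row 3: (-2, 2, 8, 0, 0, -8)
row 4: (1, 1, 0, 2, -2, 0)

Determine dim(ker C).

4

Row reduce to echelon form.
R2 ← R2 + R1: [0, 2, 4, 2, -2, -4]
R3 ← R3 − (2)·R1: [0, -2, -4, -2, 2, 4]
R4 ← R4 + R1: [0, 3, 6, 3, -3, -6]
R3 ← R3 + R2: [0, 0, 0, 0, 0, 0]
R4 ← R4 − (3/2)·R2: [0, 0, 0, 0, 0, 0]
2 nonzero rows, so rank(C) = 2.
C has 6 columns; by rank–nullity, nullity = 6 − 2 = 4.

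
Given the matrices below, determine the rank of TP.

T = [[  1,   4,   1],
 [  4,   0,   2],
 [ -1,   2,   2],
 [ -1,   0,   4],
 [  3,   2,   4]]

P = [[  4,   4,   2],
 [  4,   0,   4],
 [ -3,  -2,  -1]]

3

First compute TP:
[[ 17,   2,  17],
 [ 10,  12,   6],
 [ -2,  -8,   4],
 [-16, -12,  -6],
 [  8,   4,  10]]
Now row reduce the product.
R2 ← R2 − (10/17)·R1: [0, 184/17, -4]
R3 ← R3 + (2/17)·R1: [0, -132/17, 6]
R4 ← R4 + (16/17)·R1: [0, -172/17, 10]
R5 ← R5 − (8/17)·R1: [0, 52/17, 2]
R3 ← R3 + (33/46)·R2: [0, 0, 72/23]
R4 ← R4 + (43/46)·R2: [0, 0, 144/23]
R5 ← R5 − (13/46)·R2: [0, 0, 72/23]
R4 ← R4 − (2)·R3: [0, 0, 0]
R5 ← R5 − R3: [0, 0, 0]
3 nonzero rows, so rank(TP) = 3.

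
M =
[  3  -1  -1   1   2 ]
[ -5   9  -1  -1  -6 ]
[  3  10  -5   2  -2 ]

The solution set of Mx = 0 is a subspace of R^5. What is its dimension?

Row reduce to echelon form.
R2 ← R2 + (5/3)·R1: [0, 22/3, -8/3, 2/3, -8/3]
R3 ← R3 − R1: [0, 11, -4, 1, -4]
R3 ← R3 − (3/2)·R2: [0, 0, 0, 0, 0]
2 nonzero rows, so rank(M) = 2.
M has 5 columns; by rank–nullity, nullity = 5 − 2 = 3.

3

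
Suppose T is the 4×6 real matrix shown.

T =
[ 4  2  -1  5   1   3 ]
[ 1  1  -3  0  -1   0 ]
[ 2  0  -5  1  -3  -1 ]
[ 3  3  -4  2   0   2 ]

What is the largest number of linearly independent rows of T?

Row reduce to echelon form.
R2 ← R2 − (1/4)·R1: [0, 1/2, -11/4, -5/4, -5/4, -3/4]
R3 ← R3 − (1/2)·R1: [0, -1, -9/2, -3/2, -7/2, -5/2]
R4 ← R4 − (3/4)·R1: [0, 3/2, -13/4, -7/4, -3/4, -1/4]
R3 ← R3 + (2)·R2: [0, 0, -10, -4, -6, -4]
R4 ← R4 − (3)·R2: [0, 0, 5, 2, 3, 2]
R4 ← R4 + (1/2)·R3: [0, 0, 0, 0, 0, 0]
Echelon form has 3 nonzero rows, so rank(T) = 3.
The rank gives the maximum number of linearly independent rows: 3.

3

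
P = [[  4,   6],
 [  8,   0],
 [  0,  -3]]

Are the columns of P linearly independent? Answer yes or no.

Row reduce P to echelon form.
R2 ← R2 − (2)·R1: [0, -12]
R3 ← R3 − (1/4)·R2: [0, 0]
2 pivots among 2 columns.
Every column is a pivot column, so the columns are linearly independent.

yes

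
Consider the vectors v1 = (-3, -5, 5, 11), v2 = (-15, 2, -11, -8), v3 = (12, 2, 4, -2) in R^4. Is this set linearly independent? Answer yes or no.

no

Form the matrix with these vectors as rows and row reduce.
R2 ← R2 − (5)·R1: [0, 27, -36, -63]
R3 ← R3 + (4)·R1: [0, -18, 24, 42]
R3 ← R3 + (2/3)·R2: [0, 0, 0, 0]
2 nonzero rows, so the 3 vectors span a space of dimension 2.
Since 2 < 3, the vectors are linearly dependent.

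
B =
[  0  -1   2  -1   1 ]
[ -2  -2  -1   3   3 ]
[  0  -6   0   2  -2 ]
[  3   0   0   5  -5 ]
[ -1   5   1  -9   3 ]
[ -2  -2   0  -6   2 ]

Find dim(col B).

Row reduce to echelon form.
Swap R1 ↔ R2
R4 ← R4 + (3/2)·R1: [0, -3, -3/2, 19/2, -1/2]
R5 ← R5 − (1/2)·R1: [0, 6, 3/2, -21/2, 3/2]
R6 ← R6 − R1: [0, 0, 1, -9, -1]
R3 ← R3 − (6)·R2: [0, 0, -12, 8, -8]
R4 ← R4 − (3)·R2: [0, 0, -15/2, 25/2, -7/2]
R5 ← R5 + (6)·R2: [0, 0, 27/2, -33/2, 15/2]
R4 ← R4 − (5/8)·R3: [0, 0, 0, 15/2, 3/2]
R5 ← R5 + (9/8)·R3: [0, 0, 0, -15/2, -3/2]
R6 ← R6 + (1/12)·R3: [0, 0, 0, -25/3, -5/3]
R5 ← R5 + R4: [0, 0, 0, 0, 0]
R6 ← R6 + (10/9)·R4: [0, 0, 0, 0, 0]
Echelon form has 4 nonzero rows, so rank(B) = 4.
The column space has dimension equal to the rank: 4.

4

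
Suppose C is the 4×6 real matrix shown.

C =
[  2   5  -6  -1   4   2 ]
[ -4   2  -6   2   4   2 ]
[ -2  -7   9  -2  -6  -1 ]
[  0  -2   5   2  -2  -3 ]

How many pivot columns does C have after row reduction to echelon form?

Row reduce to echelon form.
R2 ← R2 + (2)·R1: [0, 12, -18, 0, 12, 6]
R3 ← R3 + R1: [0, -2, 3, -3, -2, 1]
R3 ← R3 + (1/6)·R2: [0, 0, 0, -3, 0, 2]
R4 ← R4 + (1/6)·R2: [0, 0, 2, 2, 0, -2]
Swap R3 ↔ R4
Echelon form has 4 nonzero rows, so rank(C) = 4.
Each nonzero row contributes one pivot column: 4 pivot columns.

4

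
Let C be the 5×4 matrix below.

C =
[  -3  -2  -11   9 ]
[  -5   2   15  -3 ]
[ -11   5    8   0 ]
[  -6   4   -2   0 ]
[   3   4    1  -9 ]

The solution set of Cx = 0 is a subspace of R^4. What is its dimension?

Row reduce to echelon form.
R2 ← R2 − (5/3)·R1: [0, 16/3, 100/3, -18]
R3 ← R3 − (11/3)·R1: [0, 37/3, 145/3, -33]
R4 ← R4 − (2)·R1: [0, 8, 20, -18]
R5 ← R5 + R1: [0, 2, -10, 0]
R3 ← R3 − (37/16)·R2: [0, 0, -115/4, 69/8]
R4 ← R4 − (3/2)·R2: [0, 0, -30, 9]
R5 ← R5 − (3/8)·R2: [0, 0, -45/2, 27/4]
R4 ← R4 − (24/23)·R3: [0, 0, 0, 0]
R5 ← R5 − (18/23)·R3: [0, 0, 0, 0]
3 nonzero rows, so rank(C) = 3.
C has 4 columns; by rank–nullity, nullity = 4 − 3 = 1.

1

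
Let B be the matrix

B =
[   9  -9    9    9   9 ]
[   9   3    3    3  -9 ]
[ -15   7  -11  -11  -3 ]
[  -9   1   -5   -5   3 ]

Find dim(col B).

Row reduce to echelon form.
R2 ← R2 − R1: [0, 12, -6, -6, -18]
R3 ← R3 + (5/3)·R1: [0, -8, 4, 4, 12]
R4 ← R4 + R1: [0, -8, 4, 4, 12]
R3 ← R3 + (2/3)·R2: [0, 0, 0, 0, 0]
R4 ← R4 + (2/3)·R2: [0, 0, 0, 0, 0]
Echelon form has 2 nonzero rows, so rank(B) = 2.
The column space has dimension equal to the rank: 2.

2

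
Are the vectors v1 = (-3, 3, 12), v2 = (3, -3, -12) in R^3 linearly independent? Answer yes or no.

Form the matrix with these vectors as rows and row reduce.
R2 ← R2 + R1: [0, 0, 0]
1 nonzero row, so the 2 vectors span a space of dimension 1.
Since 1 < 2, the vectors are linearly dependent.

no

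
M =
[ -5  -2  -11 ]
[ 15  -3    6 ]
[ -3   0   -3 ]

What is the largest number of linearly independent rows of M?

2

Row reduce to echelon form.
R2 ← R2 + (3)·R1: [0, -9, -27]
R3 ← R3 − (3/5)·R1: [0, 6/5, 18/5]
R3 ← R3 + (2/15)·R2: [0, 0, 0]
Echelon form has 2 nonzero rows, so rank(M) = 2.
The rank gives the maximum number of linearly independent rows: 2.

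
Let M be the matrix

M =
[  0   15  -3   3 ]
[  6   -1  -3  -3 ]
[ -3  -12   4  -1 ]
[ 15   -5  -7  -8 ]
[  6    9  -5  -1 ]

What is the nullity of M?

Row reduce to echelon form.
Swap R1 ↔ R2
R3 ← R3 + (1/2)·R1: [0, -25/2, 5/2, -5/2]
R4 ← R4 − (5/2)·R1: [0, -5/2, 1/2, -1/2]
R5 ← R5 − R1: [0, 10, -2, 2]
R3 ← R3 + (5/6)·R2: [0, 0, 0, 0]
R4 ← R4 + (1/6)·R2: [0, 0, 0, 0]
R5 ← R5 − (2/3)·R2: [0, 0, 0, 0]
2 nonzero rows, so rank(M) = 2.
M has 4 columns; by rank–nullity, nullity = 4 − 2 = 2.

2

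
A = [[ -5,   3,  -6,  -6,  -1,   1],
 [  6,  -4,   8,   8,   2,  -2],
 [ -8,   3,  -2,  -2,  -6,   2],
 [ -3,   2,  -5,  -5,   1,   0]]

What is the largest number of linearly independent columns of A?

Row reduce to echelon form.
R2 ← R2 + (6/5)·R1: [0, -2/5, 4/5, 4/5, 4/5, -4/5]
R3 ← R3 − (8/5)·R1: [0, -9/5, 38/5, 38/5, -22/5, 2/5]
R4 ← R4 − (3/5)·R1: [0, 1/5, -7/5, -7/5, 8/5, -3/5]
R3 ← R3 − (9/2)·R2: [0, 0, 4, 4, -8, 4]
R4 ← R4 + (1/2)·R2: [0, 0, -1, -1, 2, -1]
R4 ← R4 + (1/4)·R3: [0, 0, 0, 0, 0, 0]
Echelon form has 3 nonzero rows, so rank(A) = 3.
The rank gives the maximum number of linearly independent columns: 3.

3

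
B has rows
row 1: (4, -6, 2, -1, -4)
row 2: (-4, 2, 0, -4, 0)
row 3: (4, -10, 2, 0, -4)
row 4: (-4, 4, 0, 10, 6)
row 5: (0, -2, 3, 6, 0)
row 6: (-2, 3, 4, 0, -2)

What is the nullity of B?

Row reduce to echelon form.
R2 ← R2 + R1: [0, -4, 2, -5, -4]
R3 ← R3 − R1: [0, -4, 0, 1, 0]
R4 ← R4 + R1: [0, -2, 2, 9, 2]
R6 ← R6 + (1/2)·R1: [0, 0, 5, -1/2, -4]
R3 ← R3 − R2: [0, 0, -2, 6, 4]
R4 ← R4 − (1/2)·R2: [0, 0, 1, 23/2, 4]
R5 ← R5 − (1/2)·R2: [0, 0, 2, 17/2, 2]
R4 ← R4 + (1/2)·R3: [0, 0, 0, 29/2, 6]
R5 ← R5 + R3: [0, 0, 0, 29/2, 6]
R6 ← R6 + (5/2)·R3: [0, 0, 0, 29/2, 6]
R5 ← R5 − R4: [0, 0, 0, 0, 0]
R6 ← R6 − R4: [0, 0, 0, 0, 0]
4 nonzero rows, so rank(B) = 4.
B has 5 columns; by rank–nullity, nullity = 5 − 4 = 1.

1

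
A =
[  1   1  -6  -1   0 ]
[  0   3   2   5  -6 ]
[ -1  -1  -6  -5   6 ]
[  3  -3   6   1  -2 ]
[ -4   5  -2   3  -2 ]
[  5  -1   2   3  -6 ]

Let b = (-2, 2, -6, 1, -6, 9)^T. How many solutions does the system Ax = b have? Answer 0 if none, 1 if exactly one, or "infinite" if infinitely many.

0

Row reduce the augmented matrix [A | b].
R3 ← R3 + R1: [0, 0, -12, -6, 6, -8]
R4 ← R4 − (3)·R1: [0, -6, 24, 4, -2, 7]
R5 ← R5 + (4)·R1: [0, 9, -26, -1, -2, -14]
R6 ← R6 − (5)·R1: [0, -6, 32, 8, -6, 19]
R4 ← R4 + (2)·R2: [0, 0, 28, 14, -14, 11]
R5 ← R5 − (3)·R2: [0, 0, -32, -16, 16, -20]
R6 ← R6 + (2)·R2: [0, 0, 36, 18, -18, 23]
R4 ← R4 + (7/3)·R3: [0, 0, 0, 0, 0, -23/3]
R5 ← R5 − (8/3)·R3: [0, 0, 0, 0, 0, 4/3]
R6 ← R6 + (3)·R3: [0, 0, 0, 0, 0, -1]
R5 ← R5 + (4/23)·R4: [0, 0, 0, 0, 0, 0]
R6 ← R6 − (3/23)·R4: [0, 0, 0, 0, 0, 0]
The echelon form has 4 nonzero rows; the last pivot sits in the augmented column, so rank(A) = 3 but rank([A|b]) = 4.
Since the ranks differ, the system is inconsistent.
It has no solutions.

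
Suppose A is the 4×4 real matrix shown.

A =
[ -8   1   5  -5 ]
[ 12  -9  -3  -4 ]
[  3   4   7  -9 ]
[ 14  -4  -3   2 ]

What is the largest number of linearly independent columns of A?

4

Row reduce to echelon form.
R2 ← R2 + (3/2)·R1: [0, -15/2, 9/2, -23/2]
R3 ← R3 + (3/8)·R1: [0, 35/8, 71/8, -87/8]
R4 ← R4 + (7/4)·R1: [0, -9/4, 23/4, -27/4]
R3 ← R3 + (7/12)·R2: [0, 0, 23/2, -211/12]
R4 ← R4 − (3/10)·R2: [0, 0, 22/5, -33/10]
R4 ← R4 − (44/115)·R3: [0, 0, 0, 473/138]
Echelon form has 4 nonzero rows, so rank(A) = 4.
The rank gives the maximum number of linearly independent columns: 4.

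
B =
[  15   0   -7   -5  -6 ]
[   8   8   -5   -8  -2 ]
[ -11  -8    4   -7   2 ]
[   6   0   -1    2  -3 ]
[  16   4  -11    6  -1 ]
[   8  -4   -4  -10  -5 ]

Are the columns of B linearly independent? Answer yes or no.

Row reduce B to echelon form.
R2 ← R2 − (8/15)·R1: [0, 8, -19/15, -16/3, 6/5]
R3 ← R3 + (11/15)·R1: [0, -8, -17/15, -32/3, -12/5]
R4 ← R4 − (2/5)·R1: [0, 0, 9/5, 4, -3/5]
R5 ← R5 − (16/15)·R1: [0, 4, -53/15, 34/3, 27/5]
R6 ← R6 − (8/15)·R1: [0, -4, -4/15, -22/3, -9/5]
R3 ← R3 + R2: [0, 0, -12/5, -16, -6/5]
R5 ← R5 − (1/2)·R2: [0, 0, -29/10, 14, 24/5]
R6 ← R6 + (1/2)·R2: [0, 0, -9/10, -10, -6/5]
R4 ← R4 + (3/4)·R3: [0, 0, 0, -8, -3/2]
R5 ← R5 − (29/24)·R3: [0, 0, 0, 100/3, 25/4]
R6 ← R6 − (3/8)·R3: [0, 0, 0, -4, -3/4]
R5 ← R5 + (25/6)·R4: [0, 0, 0, 0, 0]
R6 ← R6 − (1/2)·R4: [0, 0, 0, 0, 0]
4 pivots among 5 columns.
Only 4 < 5 pivot columns, so the columns are linearly dependent.

no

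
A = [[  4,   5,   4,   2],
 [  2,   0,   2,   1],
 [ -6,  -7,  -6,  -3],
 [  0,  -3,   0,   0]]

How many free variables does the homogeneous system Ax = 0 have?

2

Row reduce to echelon form.
R2 ← R2 − (1/2)·R1: [0, -5/2, 0, 0]
R3 ← R3 + (3/2)·R1: [0, 1/2, 0, 0]
R3 ← R3 + (1/5)·R2: [0, 0, 0, 0]
R4 ← R4 − (6/5)·R2: [0, 0, 0, 0]
2 nonzero rows, so rank(A) = 2.
A has 4 columns; by rank–nullity, nullity = 4 − 2 = 2.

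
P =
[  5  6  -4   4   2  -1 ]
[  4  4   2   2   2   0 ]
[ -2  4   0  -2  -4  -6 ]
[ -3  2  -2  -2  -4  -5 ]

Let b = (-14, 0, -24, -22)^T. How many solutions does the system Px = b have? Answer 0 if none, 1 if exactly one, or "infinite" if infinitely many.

Row reduce the augmented matrix [P | b].
R2 ← R2 − (4/5)·R1: [0, -4/5, 26/5, -6/5, 2/5, 4/5, 56/5]
R3 ← R3 + (2/5)·R1: [0, 32/5, -8/5, -2/5, -16/5, -32/5, -148/5]
R4 ← R4 + (3/5)·R1: [0, 28/5, -22/5, 2/5, -14/5, -28/5, -152/5]
R3 ← R3 + (8)·R2: [0, 0, 40, -10, 0, 0, 60]
R4 ← R4 + (7)·R2: [0, 0, 32, -8, 0, 0, 48]
R4 ← R4 − (4/5)·R3: [0, 0, 0, 0, 0, 0, 0]
The echelon form has 3 nonzero rows, and every pivot lies in the first 6 columns, so rank(P) = rank([P|b]) = 3.
The system is consistent.
rank = 3 < 6 unknowns, so there are infinitely many solutions.

infinite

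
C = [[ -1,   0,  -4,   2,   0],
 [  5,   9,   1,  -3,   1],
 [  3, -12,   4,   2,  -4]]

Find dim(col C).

Row reduce to echelon form.
R2 ← R2 + (5)·R1: [0, 9, -19, 7, 1]
R3 ← R3 + (3)·R1: [0, -12, -8, 8, -4]
R3 ← R3 + (4/3)·R2: [0, 0, -100/3, 52/3, -8/3]
Echelon form has 3 nonzero rows, so rank(C) = 3.
The column space has dimension equal to the rank: 3.

3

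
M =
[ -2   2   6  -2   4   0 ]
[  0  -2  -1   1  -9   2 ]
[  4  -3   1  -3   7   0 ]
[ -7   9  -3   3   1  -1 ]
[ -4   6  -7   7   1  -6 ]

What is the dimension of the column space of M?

4

Row reduce to echelon form.
R3 ← R3 + (2)·R1: [0, 1, 13, -7, 15, 0]
R4 ← R4 − (7/2)·R1: [0, 2, -24, 10, -13, -1]
R5 ← R5 − (2)·R1: [0, 2, -19, 11, -7, -6]
R3 ← R3 + (1/2)·R2: [0, 0, 25/2, -13/2, 21/2, 1]
R4 ← R4 + R2: [0, 0, -25, 11, -22, 1]
R5 ← R5 + R2: [0, 0, -20, 12, -16, -4]
R4 ← R4 + (2)·R3: [0, 0, 0, -2, -1, 3]
R5 ← R5 + (8/5)·R3: [0, 0, 0, 8/5, 4/5, -12/5]
R5 ← R5 + (4/5)·R4: [0, 0, 0, 0, 0, 0]
Echelon form has 4 nonzero rows, so rank(M) = 4.
The column space has dimension equal to the rank: 4.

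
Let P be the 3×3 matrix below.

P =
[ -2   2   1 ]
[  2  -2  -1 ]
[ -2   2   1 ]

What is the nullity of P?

Row reduce to echelon form.
R2 ← R2 + R1: [0, 0, 0]
R3 ← R3 − R1: [0, 0, 0]
1 nonzero row, so rank(P) = 1.
P has 3 columns; by rank–nullity, nullity = 3 − 1 = 2.

2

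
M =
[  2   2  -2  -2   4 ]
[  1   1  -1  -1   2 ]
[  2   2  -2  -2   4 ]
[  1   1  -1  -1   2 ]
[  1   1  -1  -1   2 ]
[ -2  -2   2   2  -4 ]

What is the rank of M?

1

Row reduce to echelon form.
R2 ← R2 − (1/2)·R1: [0, 0, 0, 0, 0]
R3 ← R3 − R1: [0, 0, 0, 0, 0]
R4 ← R4 − (1/2)·R1: [0, 0, 0, 0, 0]
R5 ← R5 − (1/2)·R1: [0, 0, 0, 0, 0]
R6 ← R6 + R1: [0, 0, 0, 0, 0]
Echelon form has 1 nonzero row, so rank(M) = 1.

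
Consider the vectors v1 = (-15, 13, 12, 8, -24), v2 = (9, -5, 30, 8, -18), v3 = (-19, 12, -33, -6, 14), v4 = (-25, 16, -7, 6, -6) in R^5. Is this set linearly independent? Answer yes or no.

Form the matrix with these vectors as rows and row reduce.
R2 ← R2 + (3/5)·R1: [0, 14/5, 186/5, 64/5, -162/5]
R3 ← R3 − (19/15)·R1: [0, -67/15, -241/5, -242/15, 222/5]
R4 ← R4 − (5/3)·R1: [0, -17/3, -27, -22/3, 34]
R3 ← R3 + (67/42)·R2: [0, 0, 78/7, 30/7, -51/7]
R4 ← R4 + (85/42)·R2: [0, 0, 338/7, 130/7, -221/7]
R4 ← R4 − (13/3)·R3: [0, 0, 0, 0, 0]
3 nonzero rows, so the 4 vectors span a space of dimension 3.
Since 3 < 4, the vectors are linearly dependent.

no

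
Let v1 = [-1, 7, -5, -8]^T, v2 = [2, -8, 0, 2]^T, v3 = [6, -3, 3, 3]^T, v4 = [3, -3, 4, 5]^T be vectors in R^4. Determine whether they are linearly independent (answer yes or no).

Form the matrix with these vectors as rows and row reduce.
R2 ← R2 + (2)·R1: [0, 6, -10, -14]
R3 ← R3 + (6)·R1: [0, 39, -27, -45]
R4 ← R4 + (3)·R1: [0, 18, -11, -19]
R3 ← R3 − (13/2)·R2: [0, 0, 38, 46]
R4 ← R4 − (3)·R2: [0, 0, 19, 23]
R4 ← R4 − (1/2)·R3: [0, 0, 0, 0]
3 nonzero rows, so the 4 vectors span a space of dimension 3.
Since 3 < 4, the vectors are linearly dependent.

no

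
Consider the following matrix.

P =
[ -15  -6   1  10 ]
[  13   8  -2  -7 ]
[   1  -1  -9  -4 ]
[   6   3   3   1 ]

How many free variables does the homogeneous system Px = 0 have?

0

Row reduce to echelon form.
R2 ← R2 + (13/15)·R1: [0, 14/5, -17/15, 5/3]
R3 ← R3 + (1/15)·R1: [0, -7/5, -134/15, -10/3]
R4 ← R4 + (2/5)·R1: [0, 3/5, 17/5, 5]
R3 ← R3 + (1/2)·R2: [0, 0, -19/2, -5/2]
R4 ← R4 − (3/14)·R2: [0, 0, 51/14, 65/14]
R4 ← R4 + (51/133)·R3: [0, 0, 0, 70/19]
4 nonzero rows, so rank(P) = 4.
P has 4 columns; by rank–nullity, nullity = 4 − 4 = 0.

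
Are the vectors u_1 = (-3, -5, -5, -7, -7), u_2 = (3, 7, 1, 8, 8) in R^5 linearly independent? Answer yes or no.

yes

Form the matrix with these vectors as rows and row reduce.
R2 ← R2 + R1: [0, 2, -4, 1, 1]
2 nonzero rows, so the 2 vectors span a space of dimension 2.
Since 2 = 2, the vectors are linearly independent.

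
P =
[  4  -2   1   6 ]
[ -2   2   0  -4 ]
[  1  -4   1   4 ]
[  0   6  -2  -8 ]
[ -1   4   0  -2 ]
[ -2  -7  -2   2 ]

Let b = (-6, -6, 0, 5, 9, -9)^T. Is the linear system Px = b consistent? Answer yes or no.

Row reduce the augmented matrix [P | b].
R2 ← R2 + (1/2)·R1: [0, 1, 1/2, -1, -9]
R3 ← R3 − (1/4)·R1: [0, -7/2, 3/4, 5/2, 3/2]
R5 ← R5 + (1/4)·R1: [0, 7/2, 1/4, -1/2, 15/2]
R6 ← R6 + (1/2)·R1: [0, -8, -3/2, 5, -12]
R3 ← R3 + (7/2)·R2: [0, 0, 5/2, -1, -30]
R4 ← R4 − (6)·R2: [0, 0, -5, -2, 59]
R5 ← R5 − (7/2)·R2: [0, 0, -3/2, 3, 39]
R6 ← R6 + (8)·R2: [0, 0, 5/2, -3, -84]
R4 ← R4 + (2)·R3: [0, 0, 0, -4, -1]
R5 ← R5 + (3/5)·R3: [0, 0, 0, 12/5, 21]
R6 ← R6 − R3: [0, 0, 0, -2, -54]
R5 ← R5 + (3/5)·R4: [0, 0, 0, 0, 102/5]
R6 ← R6 − (1/2)·R4: [0, 0, 0, 0, -107/2]
R6 ← R6 + (535/204)·R5: [0, 0, 0, 0, 0]
The echelon form has 5 nonzero rows; the last pivot sits in the augmented column, so rank(P) = 4 but rank([P|b]) = 5.
Since the ranks differ, the system is inconsistent.

no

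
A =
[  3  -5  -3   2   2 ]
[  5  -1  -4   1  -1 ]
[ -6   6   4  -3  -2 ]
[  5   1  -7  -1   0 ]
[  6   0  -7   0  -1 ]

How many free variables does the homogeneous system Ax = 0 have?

Row reduce to echelon form.
R2 ← R2 − (5/3)·R1: [0, 22/3, 1, -7/3, -13/3]
R3 ← R3 + (2)·R1: [0, -4, -2, 1, 2]
R4 ← R4 − (5/3)·R1: [0, 28/3, -2, -13/3, -10/3]
R5 ← R5 − (2)·R1: [0, 10, -1, -4, -5]
R3 ← R3 + (6/11)·R2: [0, 0, -16/11, -3/11, -4/11]
R4 ← R4 − (14/11)·R2: [0, 0, -36/11, -15/11, 24/11]
R5 ← R5 − (15/11)·R2: [0, 0, -26/11, -9/11, 10/11]
R4 ← R4 − (9/4)·R3: [0, 0, 0, -3/4, 3]
R5 ← R5 − (13/8)·R3: [0, 0, 0, -3/8, 3/2]
R5 ← R5 − (1/2)·R4: [0, 0, 0, 0, 0]
4 nonzero rows, so rank(A) = 4.
A has 5 columns; by rank–nullity, nullity = 5 − 4 = 1.

1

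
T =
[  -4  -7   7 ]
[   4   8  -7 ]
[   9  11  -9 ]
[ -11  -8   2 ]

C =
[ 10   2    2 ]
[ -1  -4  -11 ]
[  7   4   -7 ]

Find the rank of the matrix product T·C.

First compute TC:
[[ 16,  48,  20],
 [-17, -52, -31],
 [ 16, -62, -40],
 [-88,  18,  52]]
Now row reduce the product.
R2 ← R2 + (17/16)·R1: [0, -1, -39/4]
R3 ← R3 − R1: [0, -110, -60]
R4 ← R4 + (11/2)·R1: [0, 282, 162]
R3 ← R3 − (110)·R2: [0, 0, 2025/2]
R4 ← R4 + (282)·R2: [0, 0, -5175/2]
R4 ← R4 + (23/9)·R3: [0, 0, 0]
3 nonzero rows, so rank(TC) = 3.

3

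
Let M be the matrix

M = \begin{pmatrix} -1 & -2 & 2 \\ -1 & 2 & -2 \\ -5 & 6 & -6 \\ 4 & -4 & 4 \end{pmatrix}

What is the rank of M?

Row reduce to echelon form.
R2 ← R2 − R1: [0, 4, -4]
R3 ← R3 − (5)·R1: [0, 16, -16]
R4 ← R4 + (4)·R1: [0, -12, 12]
R3 ← R3 − (4)·R2: [0, 0, 0]
R4 ← R4 + (3)·R2: [0, 0, 0]
Echelon form has 2 nonzero rows, so rank(M) = 2.

2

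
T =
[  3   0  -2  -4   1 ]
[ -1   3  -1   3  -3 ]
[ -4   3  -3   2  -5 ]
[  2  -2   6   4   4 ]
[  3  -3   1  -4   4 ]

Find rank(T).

Row reduce to echelon form.
R2 ← R2 + (1/3)·R1: [0, 3, -5/3, 5/3, -8/3]
R3 ← R3 + (4/3)·R1: [0, 3, -17/3, -10/3, -11/3]
R4 ← R4 − (2/3)·R1: [0, -2, 22/3, 20/3, 10/3]
R5 ← R5 − R1: [0, -3, 3, 0, 3]
R3 ← R3 − R2: [0, 0, -4, -5, -1]
R4 ← R4 + (2/3)·R2: [0, 0, 56/9, 70/9, 14/9]
R5 ← R5 + R2: [0, 0, 4/3, 5/3, 1/3]
R4 ← R4 + (14/9)·R3: [0, 0, 0, 0, 0]
R5 ← R5 + (1/3)·R3: [0, 0, 0, 0, 0]
Echelon form has 3 nonzero rows, so rank(T) = 3.

3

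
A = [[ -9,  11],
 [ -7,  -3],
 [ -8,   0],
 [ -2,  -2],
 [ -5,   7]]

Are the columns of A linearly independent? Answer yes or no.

Row reduce A to echelon form.
R2 ← R2 − (7/9)·R1: [0, -104/9]
R3 ← R3 − (8/9)·R1: [0, -88/9]
R4 ← R4 − (2/9)·R1: [0, -40/9]
R5 ← R5 − (5/9)·R1: [0, 8/9]
R3 ← R3 − (11/13)·R2: [0, 0]
R4 ← R4 − (5/13)·R2: [0, 0]
R5 ← R5 + (1/13)·R2: [0, 0]
2 pivots among 2 columns.
Every column is a pivot column, so the columns are linearly independent.

yes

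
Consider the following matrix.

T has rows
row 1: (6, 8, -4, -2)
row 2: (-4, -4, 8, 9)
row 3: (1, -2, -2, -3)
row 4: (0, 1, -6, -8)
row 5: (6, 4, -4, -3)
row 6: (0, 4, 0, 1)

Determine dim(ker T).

Row reduce to echelon form.
R2 ← R2 + (2/3)·R1: [0, 4/3, 16/3, 23/3]
R3 ← R3 − (1/6)·R1: [0, -10/3, -4/3, -8/3]
R5 ← R5 − R1: [0, -4, 0, -1]
R3 ← R3 + (5/2)·R2: [0, 0, 12, 33/2]
R4 ← R4 − (3/4)·R2: [0, 0, -10, -55/4]
R5 ← R5 + (3)·R2: [0, 0, 16, 22]
R6 ← R6 − (3)·R2: [0, 0, -16, -22]
R4 ← R4 + (5/6)·R3: [0, 0, 0, 0]
R5 ← R5 − (4/3)·R3: [0, 0, 0, 0]
R6 ← R6 + (4/3)·R3: [0, 0, 0, 0]
3 nonzero rows, so rank(T) = 3.
T has 4 columns; by rank–nullity, nullity = 4 − 3 = 1.

1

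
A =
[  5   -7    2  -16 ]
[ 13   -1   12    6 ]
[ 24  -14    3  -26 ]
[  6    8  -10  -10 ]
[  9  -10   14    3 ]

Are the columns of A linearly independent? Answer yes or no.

Row reduce A to echelon form.
R2 ← R2 − (13/5)·R1: [0, 86/5, 34/5, 238/5]
R3 ← R3 − (24/5)·R1: [0, 98/5, -33/5, 254/5]
R4 ← R4 − (6/5)·R1: [0, 82/5, -62/5, 46/5]
R5 ← R5 − (9/5)·R1: [0, 13/5, 52/5, 159/5]
R3 ← R3 − (49/43)·R2: [0, 0, -617/43, -148/43]
R4 ← R4 − (41/43)·R2: [0, 0, -812/43, -1556/43]
R5 ← R5 − (13/86)·R2: [0, 0, 403/43, 1058/43]
R4 ← R4 − (812/617)·R3: [0, 0, 0, -19532/617]
R5 ← R5 + (403/617)·R3: [0, 0, 0, 13794/617]
R5 ← R5 + (363/514)·R4: [0, 0, 0, 0]
4 pivots among 4 columns.
Every column is a pivot column, so the columns are linearly independent.

yes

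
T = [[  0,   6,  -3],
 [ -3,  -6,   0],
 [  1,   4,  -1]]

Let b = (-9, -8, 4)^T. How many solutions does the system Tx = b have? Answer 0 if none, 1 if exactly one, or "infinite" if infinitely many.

Row reduce the augmented matrix [T | b].
Swap R1 ↔ R2
R3 ← R3 + (1/3)·R1: [0, 2, -1, 4/3]
R3 ← R3 − (1/3)·R2: [0, 0, 0, 13/3]
The echelon form has 3 nonzero rows; the last pivot sits in the augmented column, so rank(T) = 2 but rank([T|b]) = 3.
Since the ranks differ, the system is inconsistent.
It has no solutions.

0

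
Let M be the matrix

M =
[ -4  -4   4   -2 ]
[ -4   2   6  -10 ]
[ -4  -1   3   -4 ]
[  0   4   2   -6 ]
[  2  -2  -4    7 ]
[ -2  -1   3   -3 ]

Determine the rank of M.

3

Row reduce to echelon form.
R2 ← R2 − R1: [0, 6, 2, -8]
R3 ← R3 − R1: [0, 3, -1, -2]
R5 ← R5 + (1/2)·R1: [0, -4, -2, 6]
R6 ← R6 − (1/2)·R1: [0, 1, 1, -2]
R3 ← R3 − (1/2)·R2: [0, 0, -2, 2]
R4 ← R4 − (2/3)·R2: [0, 0, 2/3, -2/3]
R5 ← R5 + (2/3)·R2: [0, 0, -2/3, 2/3]
R6 ← R6 − (1/6)·R2: [0, 0, 2/3, -2/3]
R4 ← R4 + (1/3)·R3: [0, 0, 0, 0]
R5 ← R5 − (1/3)·R3: [0, 0, 0, 0]
R6 ← R6 + (1/3)·R3: [0, 0, 0, 0]
Echelon form has 3 nonzero rows, so rank(M) = 3.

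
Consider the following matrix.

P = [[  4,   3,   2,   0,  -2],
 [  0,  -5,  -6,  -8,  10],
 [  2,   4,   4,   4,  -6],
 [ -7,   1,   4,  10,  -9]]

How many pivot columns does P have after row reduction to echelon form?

Row reduce to echelon form.
R3 ← R3 − (1/2)·R1: [0, 5/2, 3, 4, -5]
R4 ← R4 + (7/4)·R1: [0, 25/4, 15/2, 10, -25/2]
R3 ← R3 + (1/2)·R2: [0, 0, 0, 0, 0]
R4 ← R4 + (5/4)·R2: [0, 0, 0, 0, 0]
Echelon form has 2 nonzero rows, so rank(P) = 2.
Each nonzero row contributes one pivot column: 2 pivot columns.

2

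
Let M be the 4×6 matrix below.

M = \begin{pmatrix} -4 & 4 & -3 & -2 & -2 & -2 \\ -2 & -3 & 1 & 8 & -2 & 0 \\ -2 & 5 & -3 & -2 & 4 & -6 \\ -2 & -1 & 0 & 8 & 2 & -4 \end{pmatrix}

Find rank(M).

3

Row reduce to echelon form.
R2 ← R2 − (1/2)·R1: [0, -5, 5/2, 9, -1, 1]
R3 ← R3 − (1/2)·R1: [0, 3, -3/2, -1, 5, -5]
R4 ← R4 − (1/2)·R1: [0, -3, 3/2, 9, 3, -3]
R3 ← R3 + (3/5)·R2: [0, 0, 0, 22/5, 22/5, -22/5]
R4 ← R4 − (3/5)·R2: [0, 0, 0, 18/5, 18/5, -18/5]
R4 ← R4 − (9/11)·R3: [0, 0, 0, 0, 0, 0]
Echelon form has 3 nonzero rows, so rank(M) = 3.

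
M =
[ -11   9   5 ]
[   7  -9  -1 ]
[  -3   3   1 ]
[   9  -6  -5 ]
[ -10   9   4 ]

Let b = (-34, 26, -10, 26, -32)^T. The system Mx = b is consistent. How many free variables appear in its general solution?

Row reduce the augmented matrix [M | b].
R2 ← R2 + (7/11)·R1: [0, -36/11, 24/11, 48/11]
R3 ← R3 − (3/11)·R1: [0, 6/11, -4/11, -8/11]
R4 ← R4 + (9/11)·R1: [0, 15/11, -10/11, -20/11]
R5 ← R5 − (10/11)·R1: [0, 9/11, -6/11, -12/11]
R3 ← R3 + (1/6)·R2: [0, 0, 0, 0]
R4 ← R4 + (5/12)·R2: [0, 0, 0, 0]
R5 ← R5 + (1/4)·R2: [0, 0, 0, 0]
The echelon form has 2 nonzero rows, and every pivot lies in the first 3 columns, so rank(M) = rank([M|b]) = 2.
The system is consistent.
Free variables = (unknowns) − (rank) = 3 − 2 = 1.

1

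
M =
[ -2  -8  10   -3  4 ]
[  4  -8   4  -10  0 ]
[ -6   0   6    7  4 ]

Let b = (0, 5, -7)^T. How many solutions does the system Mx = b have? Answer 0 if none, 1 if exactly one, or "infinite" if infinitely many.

0

Row reduce the augmented matrix [M | b].
R2 ← R2 + (2)·R1: [0, -24, 24, -16, 8, 5]
R3 ← R3 − (3)·R1: [0, 24, -24, 16, -8, -7]
R3 ← R3 + R2: [0, 0, 0, 0, 0, -2]
The echelon form has 3 nonzero rows; the last pivot sits in the augmented column, so rank(M) = 2 but rank([M|b]) = 3.
Since the ranks differ, the system is inconsistent.
It has no solutions.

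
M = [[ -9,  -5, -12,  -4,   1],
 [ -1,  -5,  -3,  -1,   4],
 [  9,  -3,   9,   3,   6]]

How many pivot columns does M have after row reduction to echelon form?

Row reduce to echelon form.
R2 ← R2 − (1/9)·R1: [0, -40/9, -5/3, -5/9, 35/9]
R3 ← R3 + R1: [0, -8, -3, -1, 7]
R3 ← R3 − (9/5)·R2: [0, 0, 0, 0, 0]
Echelon form has 2 nonzero rows, so rank(M) = 2.
Each nonzero row contributes one pivot column: 2 pivot columns.

2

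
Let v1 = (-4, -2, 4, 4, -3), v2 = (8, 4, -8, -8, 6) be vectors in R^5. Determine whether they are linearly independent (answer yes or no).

no

Form the matrix with these vectors as rows and row reduce.
R2 ← R2 + (2)·R1: [0, 0, 0, 0, 0]
1 nonzero row, so the 2 vectors span a space of dimension 1.
Since 1 < 2, the vectors are linearly dependent.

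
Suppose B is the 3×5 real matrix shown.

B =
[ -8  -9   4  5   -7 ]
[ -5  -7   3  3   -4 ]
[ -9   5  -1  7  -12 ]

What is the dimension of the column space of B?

2

Row reduce to echelon form.
R2 ← R2 − (5/8)·R1: [0, -11/8, 1/2, -1/8, 3/8]
R3 ← R3 − (9/8)·R1: [0, 121/8, -11/2, 11/8, -33/8]
R3 ← R3 + (11)·R2: [0, 0, 0, 0, 0]
Echelon form has 2 nonzero rows, so rank(B) = 2.
The column space has dimension equal to the rank: 2.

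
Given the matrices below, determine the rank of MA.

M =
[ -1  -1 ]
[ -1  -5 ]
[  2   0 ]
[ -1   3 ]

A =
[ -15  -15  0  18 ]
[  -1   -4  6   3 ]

2

First compute MA:
[[ 16,  19,  -6, -21],
 [ 20,  35, -30, -33],
 [-30, -30,   0,  36],
 [ 12,   3,  18,  -9]]
Now row reduce the product.
R2 ← R2 − (5/4)·R1: [0, 45/4, -45/2, -27/4]
R3 ← R3 + (15/8)·R1: [0, 45/8, -45/4, -27/8]
R4 ← R4 − (3/4)·R1: [0, -45/4, 45/2, 27/4]
R3 ← R3 − (1/2)·R2: [0, 0, 0, 0]
R4 ← R4 + R2: [0, 0, 0, 0]
2 nonzero rows, so rank(MA) = 2.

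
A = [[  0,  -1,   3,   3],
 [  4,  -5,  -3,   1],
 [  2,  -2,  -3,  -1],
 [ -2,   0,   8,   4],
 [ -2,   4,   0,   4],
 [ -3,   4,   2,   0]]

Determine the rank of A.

3

Row reduce to echelon form.
Swap R1 ↔ R2
R3 ← R3 − (1/2)·R1: [0, 1/2, -3/2, -3/2]
R4 ← R4 + (1/2)·R1: [0, -5/2, 13/2, 9/2]
R5 ← R5 + (1/2)·R1: [0, 3/2, -3/2, 9/2]
R6 ← R6 + (3/4)·R1: [0, 1/4, -1/4, 3/4]
R3 ← R3 + (1/2)·R2: [0, 0, 0, 0]
R4 ← R4 − (5/2)·R2: [0, 0, -1, -3]
R5 ← R5 + (3/2)·R2: [0, 0, 3, 9]
R6 ← R6 + (1/4)·R2: [0, 0, 1/2, 3/2]
Swap R3 ↔ R4
R5 ← R5 + (3)·R3: [0, 0, 0, 0]
R6 ← R6 + (1/2)·R3: [0, 0, 0, 0]
Echelon form has 3 nonzero rows, so rank(A) = 3.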